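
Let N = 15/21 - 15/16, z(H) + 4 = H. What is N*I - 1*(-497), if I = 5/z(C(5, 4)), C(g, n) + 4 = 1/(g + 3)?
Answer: 438479/882 ≈ 497.14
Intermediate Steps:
C(g, n) = -4 + 1/(3 + g) (C(g, n) = -4 + 1/(g + 3) = -4 + 1/(3 + g))
z(H) = -4 + H
I = -40/63 (I = 5/(-4 + (-11 - 4*5)/(3 + 5)) = 5/(-4 + (-11 - 20)/8) = 5/(-4 + (⅛)*(-31)) = 5/(-4 - 31/8) = 5/(-63/8) = 5*(-8/63) = -40/63 ≈ -0.63492)
N = -25/112 (N = 15*(1/21) - 15*1/16 = 5/7 - 15/16 = -25/112 ≈ -0.22321)
N*I - 1*(-497) = -25/112*(-40/63) - 1*(-497) = 125/882 + 497 = 438479/882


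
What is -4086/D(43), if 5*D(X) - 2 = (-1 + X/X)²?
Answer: -10215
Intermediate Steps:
D(X) = ⅖ (D(X) = ⅖ + (-1 + X/X)²/5 = ⅖ + (-1 + 1)²/5 = ⅖ + (⅕)*0² = ⅖ + (⅕)*0 = ⅖ + 0 = ⅖)
-4086/D(43) = -4086/⅖ = -4086*5/2 = -10215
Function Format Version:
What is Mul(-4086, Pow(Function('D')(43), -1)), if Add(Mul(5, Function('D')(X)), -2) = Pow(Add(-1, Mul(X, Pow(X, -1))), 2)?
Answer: -10215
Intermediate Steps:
Function('D')(X) = Rational(2, 5) (Function('D')(X) = Add(Rational(2, 5), Mul(Rational(1, 5), Pow(Add(-1, Mul(X, Pow(X, -1))), 2))) = Add(Rational(2, 5), Mul(Rational(1, 5), Pow(Add(-1, 1), 2))) = Add(Rational(2, 5), Mul(Rational(1, 5), Pow(0, 2))) = Add(Rational(2, 5), Mul(Rational(1, 5), 0)) = Add(Rational(2, 5), 0) = Rational(2, 5))
Mul(-4086, Pow(Function('D')(43), -1)) = Mul(-4086, Pow(Rational(2, 5), -1)) = Mul(-4086, Rational(5, 2)) = -10215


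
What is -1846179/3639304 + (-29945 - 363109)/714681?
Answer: -916624016105/866980474008 ≈ -1.0573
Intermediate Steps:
-1846179/3639304 + (-29945 - 363109)/714681 = -1846179*1/3639304 - 393054*1/714681 = -1846179/3639304 - 131018/238227 = -916624016105/866980474008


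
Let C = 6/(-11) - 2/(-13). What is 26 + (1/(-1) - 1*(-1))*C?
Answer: 26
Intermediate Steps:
C = -56/143 (C = 6*(-1/11) - 2*(-1/13) = -6/11 + 2/13 = -56/143 ≈ -0.39161)
26 + (1/(-1) - 1*(-1))*C = 26 + (1/(-1) - 1*(-1))*(-56/143) = 26 + (-1 + 1)*(-56/143) = 26 + 0*(-56/143) = 26 + 0 = 26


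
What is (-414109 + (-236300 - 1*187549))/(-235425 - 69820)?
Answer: 20438/7445 ≈ 2.7452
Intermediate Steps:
(-414109 + (-236300 - 1*187549))/(-235425 - 69820) = (-414109 + (-236300 - 187549))/(-305245) = (-414109 - 423849)*(-1/305245) = -837958*(-1/305245) = 20438/7445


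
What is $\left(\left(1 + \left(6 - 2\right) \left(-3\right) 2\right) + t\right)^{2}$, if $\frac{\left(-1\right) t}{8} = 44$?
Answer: $140625$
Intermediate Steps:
$t = -352$ ($t = \left(-8\right) 44 = -352$)
$\left(\left(1 + \left(6 - 2\right) \left(-3\right) 2\right) + t\right)^{2} = \left(\left(1 + \left(6 - 2\right) \left(-3\right) 2\right) - 352\right)^{2} = \left(\left(1 + 4 \left(-3\right) 2\right) - 352\right)^{2} = \left(\left(1 - 24\right) - 352\right)^{2} = \left(-23 - 352\right)^{2} = \left(-375\right)^{2} = 140625$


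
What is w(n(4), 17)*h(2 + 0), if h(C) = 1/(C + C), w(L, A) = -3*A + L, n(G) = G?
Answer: -47/4 ≈ -11.750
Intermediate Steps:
w(L, A) = L - 3*A
h(C) = 1/(2*C)
w(n(4), 17)*h(2 + 0) = (4 - 3*17)*(1/(2*(2 + 0))) = (4 - 51)*((1/2)/2) = -47/(2*2) = -47*1/4 = -47/4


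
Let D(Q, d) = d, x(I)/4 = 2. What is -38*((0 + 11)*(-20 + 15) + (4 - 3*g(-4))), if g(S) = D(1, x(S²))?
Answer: 2850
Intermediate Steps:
x(I) = 8 (x(I) = 4*2 = 8)
g(S) = 8
-38*((0 + 11)*(-20 + 15) + (4 - 3*g(-4))) = -38*((0 + 11)*(-20 + 15) + (4 - 3*8)) = -38*(11*(-5) + (4 - 24)) = -38*(-55 - 20) = -38*(-75) = 2850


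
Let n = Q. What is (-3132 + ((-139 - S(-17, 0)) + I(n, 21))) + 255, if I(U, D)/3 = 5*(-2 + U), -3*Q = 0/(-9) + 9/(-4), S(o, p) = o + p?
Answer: -12071/4 ≈ -3017.8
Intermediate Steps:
Q = ¾ (Q = -(0/(-9) + 9/(-4))/3 = -(0*(-⅑) + 9*(-¼))/3 = -(0 - 9/4)/3 = -⅓*(-9/4) = ¾ ≈ 0.75000)
n = ¾ ≈ 0.75000
I(U, D) = -30 + 15*U (I(U, D) = 3*(5*(-2 + U)) = 3*(-10 + 5*U) = -30 + 15*U)
(-3132 + ((-139 - S(-17, 0)) + I(n, 21))) + 255 = (-3132 + ((-139 - (-17 + 0)) + (-30 + 15*(¾)))) + 255 = (-3132 + ((-139 - 1*(-17)) + (-30 + 45/4))) + 255 = (-3132 + ((-139 + 17) - 75/4)) + 255 = (-3132 + (-122 - 75/4)) + 255 = (-3132 - 563/4) + 255 = -13091/4 + 255 = -12071/4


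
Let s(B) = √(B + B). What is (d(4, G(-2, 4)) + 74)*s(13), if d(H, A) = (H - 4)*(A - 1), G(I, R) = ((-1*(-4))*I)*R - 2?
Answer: 74*√26 ≈ 377.33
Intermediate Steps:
G(I, R) = -2 + 4*I*R (G(I, R) = (4*I)*R - 2 = 4*I*R - 2 = -2 + 4*I*R)
d(H, A) = (-1 + A)*(-4 + H) (d(H, A) = (-4 + H)*(-1 + A) = (-1 + A)*(-4 + H))
s(B) = √2*√B (s(B) = √(2*B) = √2*√B)
(d(4, G(-2, 4)) + 74)*s(13) = ((4 - 1*4 - 4*(-2 + 4*(-2)*4) + (-2 + 4*(-2)*4)*4) + 74)*(√2*√13) = ((4 - 4 - 4*(-2 - 32) + (-2 - 32)*4) + 74)*√26 = ((4 - 4 - 4*(-34) - 34*4) + 74)*√26 = ((4 - 4 + 136 - 136) + 74)*√26 = (0 + 74)*√26 = 74*√26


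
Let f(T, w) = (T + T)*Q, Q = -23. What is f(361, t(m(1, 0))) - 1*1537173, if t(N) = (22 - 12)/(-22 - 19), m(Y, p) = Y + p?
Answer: -1553779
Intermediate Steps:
t(N) = -10/41 (t(N) = 10/(-41) = 10*(-1/41) = -10/41)
f(T, w) = -46*T (f(T, w) = (T + T)*(-23) = (2*T)*(-23) = -46*T)
f(361, t(m(1, 0))) - 1*1537173 = -46*361 - 1*1537173 = -16606 - 1537173 = -1553779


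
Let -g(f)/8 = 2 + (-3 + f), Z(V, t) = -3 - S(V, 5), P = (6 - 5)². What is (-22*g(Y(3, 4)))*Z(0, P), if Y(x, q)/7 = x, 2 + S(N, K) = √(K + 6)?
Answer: -3520 - 3520*√11 ≈ -15195.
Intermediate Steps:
S(N, K) = -2 + √(6 + K) (S(N, K) = -2 + √(K + 6) = -2 + √(6 + K))
Y(x, q) = 7*x
P = 1 (P = 1² = 1)
Z(V, t) = -1 - √11 (Z(V, t) = -3 - (-2 + √(6 + 5)) = -3 - (-2 + √11) = -3 + (2 - √11) = -1 - √11)
g(f) = 8 - 8*f (g(f) = -8*(2 + (-3 + f)) = -8*(-1 + f) = 8 - 8*f)
(-22*g(Y(3, 4)))*Z(0, P) = (-22*(8 - 56*3))*(-1 - √11) = (-22*(8 - 8*21))*(-1 - √11) = (-22*(8 - 168))*(-1 - √11) = (-22*(-160))*(-1 - √11) = 3520*(-1 - √11) = -3520 - 3520*√11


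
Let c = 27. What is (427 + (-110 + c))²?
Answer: 118336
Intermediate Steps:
(427 + (-110 + c))² = (427 + (-110 + 27))² = (427 - 83)² = 344² = 118336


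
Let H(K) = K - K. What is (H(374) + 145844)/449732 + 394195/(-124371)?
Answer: -39785835404/13983404643 ≈ -2.8452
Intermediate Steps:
H(K) = 0
(H(374) + 145844)/449732 + 394195/(-124371) = (0 + 145844)/449732 + 394195/(-124371) = 145844*(1/449732) + 394195*(-1/124371) = 36461/112433 - 394195/124371 = -39785835404/13983404643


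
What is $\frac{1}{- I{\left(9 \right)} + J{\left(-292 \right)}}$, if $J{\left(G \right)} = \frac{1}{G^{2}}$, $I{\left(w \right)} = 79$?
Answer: $- \frac{85264}{6735855} \approx -0.012658$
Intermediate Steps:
$J{\left(G \right)} = \frac{1}{G^{2}}$
$\frac{1}{- I{\left(9 \right)} + J{\left(-292 \right)}} = \frac{1}{\left(-1\right) 79 + \frac{1}{85264}} = \frac{1}{-79 + \frac{1}{85264}} = \frac{1}{- \frac{6735855}{85264}} = - \frac{85264}{6735855}$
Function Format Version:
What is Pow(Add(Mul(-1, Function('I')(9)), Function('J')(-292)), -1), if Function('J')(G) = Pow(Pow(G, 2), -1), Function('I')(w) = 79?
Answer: Rational(-85264, 6735855) ≈ -0.012658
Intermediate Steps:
Function('J')(G) = Pow(G, -2)
Pow(Add(Mul(-1, Function('I')(9)), Function('J')(-292)), -1) = Pow(Add(Mul(-1, 79), Pow(-292, -2)), -1) = Pow(Add(-79, Rational(1, 85264)), -1) = Pow(Rational(-6735855, 85264), -1) = Rational(-85264, 6735855)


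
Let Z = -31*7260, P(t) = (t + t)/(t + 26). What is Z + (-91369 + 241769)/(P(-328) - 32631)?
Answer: -1108882752580/4926953 ≈ -2.2506e+5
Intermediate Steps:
P(t) = 2*t/(26 + t) (P(t) = (2*t)/(26 + t) = 2*t/(26 + t))
Z = -225060
Z + (-91369 + 241769)/(P(-328) - 32631) = -225060 + (-91369 + 241769)/(2*(-328)/(26 - 328) - 32631) = -225060 + 150400/(2*(-328)/(-302) - 32631) = -225060 + 150400/(2*(-328)*(-1/302) - 32631) = -225060 + 150400/(328/151 - 32631) = -225060 + 150400/(-4926953/151) = -225060 + 150400*(-151/4926953) = -225060 - 22710400/4926953 = -1108882752580/4926953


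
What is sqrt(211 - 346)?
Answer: 3*I*sqrt(15) ≈ 11.619*I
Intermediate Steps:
sqrt(211 - 346) = sqrt(-135) = 3*I*sqrt(15)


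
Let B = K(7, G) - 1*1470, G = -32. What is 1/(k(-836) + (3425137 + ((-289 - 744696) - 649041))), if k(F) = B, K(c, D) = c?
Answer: 1/2029648 ≈ 4.9270e-7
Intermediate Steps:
B = -1463 (B = 7 - 1*1470 = 7 - 1470 = -1463)
k(F) = -1463
1/(k(-836) + (3425137 + ((-289 - 744696) - 649041))) = 1/(-1463 + (3425137 + ((-289 - 744696) - 649041))) = 1/(-1463 + (3425137 + (-744985 - 649041))) = 1/(-1463 + (3425137 - 1394026)) = 1/(-1463 + 2031111) = 1/2029648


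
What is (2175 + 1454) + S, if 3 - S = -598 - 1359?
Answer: 5589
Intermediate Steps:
S = 1960 (S = 3 - (-598 - 1359) = 3 - 1*(-1957) = 3 + 1957 = 1960)
(2175 + 1454) + S = (2175 + 1454) + 1960 = 3629 + 1960 = 5589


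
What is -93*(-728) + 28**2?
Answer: 68488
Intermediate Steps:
-93*(-728) + 28**2 = 67704 + 784 = 68488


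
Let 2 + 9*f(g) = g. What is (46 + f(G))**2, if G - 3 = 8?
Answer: 2209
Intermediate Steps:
G = 11 (G = 3 + 8 = 11)
f(g) = -2/9 + g/9
(46 + f(G))**2 = (46 + (-2/9 + (1/9)*11))**2 = (46 + (-2/9 + 11/9))**2 = (46 + 1)**2 = 47**2 = 2209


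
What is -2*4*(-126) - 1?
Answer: 1007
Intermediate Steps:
-2*4*(-126) - 1 = -8*(-126) - 1 = 1008 - 1 = 1007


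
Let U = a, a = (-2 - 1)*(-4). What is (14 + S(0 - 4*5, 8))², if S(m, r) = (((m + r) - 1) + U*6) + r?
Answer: 6561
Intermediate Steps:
a = 12 (a = -3*(-4) = 12)
U = 12
S(m, r) = 71 + m + 2*r (S(m, r) = (((m + r) - 1) + 12*6) + r = ((-1 + m + r) + 72) + r = (71 + m + r) + r = 71 + m + 2*r)
(14 + S(0 - 4*5, 8))² = (14 + (71 + (0 - 4*5) + 2*8))² = (14 + (71 + (0 - 20) + 16))² = (14 + (71 - 20 + 16))² = (14 + 67)² = 81² = 6561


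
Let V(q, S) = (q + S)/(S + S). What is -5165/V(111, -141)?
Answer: -48551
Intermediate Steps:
V(q, S) = (S + q)/(2*S) (V(q, S) = (S + q)/((2*S)) = (S + q)*(1/(2*S)) = (S + q)/(2*S))
-5165/V(111, -141) = -5165*(-282/(-141 + 111)) = -5165/((1/2)*(-1/141)*(-30)) = -5165/5/47 = -5165*47/5 = -48551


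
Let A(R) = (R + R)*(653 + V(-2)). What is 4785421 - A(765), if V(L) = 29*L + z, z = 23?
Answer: 3839881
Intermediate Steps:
V(L) = 23 + 29*L (V(L) = 29*L + 23 = 23 + 29*L)
A(R) = 1236*R (A(R) = (R + R)*(653 + (23 + 29*(-2))) = (2*R)*(653 + (23 - 58)) = (2*R)*(653 - 35) = (2*R)*618 = 1236*R)
4785421 - A(765) = 4785421 - 1236*765 = 4785421 - 1*945540 = 4785421 - 945540 = 3839881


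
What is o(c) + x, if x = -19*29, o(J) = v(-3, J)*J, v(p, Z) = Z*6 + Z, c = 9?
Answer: 16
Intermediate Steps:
v(p, Z) = 7*Z (v(p, Z) = 6*Z + Z = 7*Z)
o(J) = 7*J² (o(J) = (7*J)*J = 7*J²)
x = -551
o(c) + x = 7*9² - 551 = 7*81 - 551 = 567 - 551 = 16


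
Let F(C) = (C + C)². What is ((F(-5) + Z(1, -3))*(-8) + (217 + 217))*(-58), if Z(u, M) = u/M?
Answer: 63220/3 ≈ 21073.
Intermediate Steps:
F(C) = 4*C² (F(C) = (2*C)² = 4*C²)
((F(-5) + Z(1, -3))*(-8) + (217 + 217))*(-58) = ((4*(-5)² + 1/(-3))*(-8) + (217 + 217))*(-58) = ((4*25 + 1*(-⅓))*(-8) + 434)*(-58) = ((100 - ⅓)*(-8) + 434)*(-58) = ((299/3)*(-8) + 434)*(-58) = (-2392/3 + 434)*(-58) = -1090/3*(-58) = 63220/3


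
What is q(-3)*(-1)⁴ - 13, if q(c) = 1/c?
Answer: -40/3 ≈ -13.333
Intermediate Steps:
q(-3)*(-1)⁴ - 13 = (-1)⁴/(-3) - 13 = -⅓*1 - 13 = -⅓ - 13 = -40/3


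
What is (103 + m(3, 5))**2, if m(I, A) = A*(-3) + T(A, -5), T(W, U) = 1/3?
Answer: 70225/9 ≈ 7802.8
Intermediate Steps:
T(W, U) = 1/3
m(I, A) = 1/3 - 3*A (m(I, A) = A*(-3) + 1/3 = -3*A + 1/3 = 1/3 - 3*A)
(103 + m(3, 5))**2 = (103 + (1/3 - 3*5))**2 = (103 + (1/3 - 15))**2 = (103 - 44/3)**2 = (265/3)**2 = 70225/9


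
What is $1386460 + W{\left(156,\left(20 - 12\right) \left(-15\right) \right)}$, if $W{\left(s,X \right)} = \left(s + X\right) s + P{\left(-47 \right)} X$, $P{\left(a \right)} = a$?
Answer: $1397716$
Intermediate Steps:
$W{\left(s,X \right)} = - 47 X + s \left(X + s\right)$ ($W{\left(s,X \right)} = \left(s + X\right) s - 47 X = \left(X + s\right) s - 47 X = s \left(X + s\right) - 47 X = - 47 X + s \left(X + s\right)$)
$1386460 + W{\left(156,\left(20 - 12\right) \left(-15\right) \right)} = 1386460 + \left(156^{2} - 47 \left(20 - 12\right) \left(-15\right) + \left(20 - 12\right) \left(-15\right) 156\right) = 1386460 + \left(24336 - 47 \cdot 8 \left(-15\right) + 8 \left(-15\right) 156\right) = 1386460 - -11256 = 1386460 + \left(24336 + 5640 - 18720\right) = 1386460 + 11256 = 1397716$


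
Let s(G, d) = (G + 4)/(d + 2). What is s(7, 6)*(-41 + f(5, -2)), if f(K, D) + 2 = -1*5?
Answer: -66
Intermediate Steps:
s(G, d) = (4 + G)/(2 + d)
f(K, D) = -7 (f(K, D) = -2 - 1*5 = -2 - 5 = -7)
s(7, 6)*(-41 + f(5, -2)) = ((4 + 7)/(2 + 6))*(-41 - 7) = (11/8)*(-48) = -66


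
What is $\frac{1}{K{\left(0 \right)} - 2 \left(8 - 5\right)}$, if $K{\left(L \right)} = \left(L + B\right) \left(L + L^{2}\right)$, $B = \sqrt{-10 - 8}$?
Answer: $- \frac{1}{6} \approx -0.16667$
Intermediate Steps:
$B = 3 i \sqrt{2}$ ($B = \sqrt{-18} = 3 i \sqrt{2} \approx 4.2426 i$)
$K{\left(L \right)} = \left(L + L^{2}\right) \left(L + 3 i \sqrt{2}\right)$ ($K{\left(L \right)} = \left(L + 3 i \sqrt{2}\right) \left(L + L^{2}\right) = \left(L + L^{2}\right) \left(L + 3 i \sqrt{2}\right)$)
$\frac{1}{K{\left(0 \right)} - 2 \left(8 - 5\right)} = \frac{1}{0 \left(0 + 0^{2} + 3 i \sqrt{2} + 3 i 0 \sqrt{2}\right) - 2 \left(8 - 5\right)} = \frac{1}{0 \left(0 + 0 + 3 i \sqrt{2} + 0\right) - 6} = \frac{1}{0 \cdot 3 i \sqrt{2} - 6} = \frac{1}{0 - 6} = \frac{1}{-6} = - \frac{1}{6}$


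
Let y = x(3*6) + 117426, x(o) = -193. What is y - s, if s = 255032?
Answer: -137799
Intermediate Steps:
y = 117233 (y = -193 + 117426 = 117233)
y - s = 117233 - 1*255032 = 117233 - 255032 = -137799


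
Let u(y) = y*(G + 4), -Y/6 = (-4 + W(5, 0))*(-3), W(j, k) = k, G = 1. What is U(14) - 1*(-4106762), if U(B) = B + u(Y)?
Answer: 4106416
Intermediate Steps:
Y = -72 (Y = -6*(-4 + 0)*(-3) = -(-24)*(-3) = -6*12 = -72)
u(y) = 5*y (u(y) = y*(1 + 4) = y*5 = 5*y)
U(B) = -360 + B (U(B) = B + 5*(-72) = B - 360 = -360 + B)
U(14) - 1*(-4106762) = (-360 + 14) - 1*(-4106762) = -346 + 4106762 = 4106416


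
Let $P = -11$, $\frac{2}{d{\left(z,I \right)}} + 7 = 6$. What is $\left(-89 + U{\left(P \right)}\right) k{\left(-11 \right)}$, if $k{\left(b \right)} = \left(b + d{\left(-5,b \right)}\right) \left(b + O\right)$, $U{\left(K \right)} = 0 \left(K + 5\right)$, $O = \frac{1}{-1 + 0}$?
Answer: $-13884$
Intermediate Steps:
$d{\left(z,I \right)} = -2$ ($d{\left(z,I \right)} = \frac{2}{-7 + 6} = \frac{2}{-1} = 2 \left(-1\right) = -2$)
$O = -1$ ($O = \frac{1}{-1} = -1$)
$U{\left(K \right)} = 0$ ($U{\left(K \right)} = 0 \left(5 + K\right) = 0$)
$k{\left(b \right)} = \left(-1 + b\right) \left(-2 + b\right)$ ($k{\left(b \right)} = \left(b - 2\right) \left(b - 1\right) = \left(-2 + b\right) \left(-1 + b\right) = \left(-1 + b\right) \left(-2 + b\right)$)
$\left(-89 + U{\left(P \right)}\right) k{\left(-11 \right)} = \left(-89 + 0\right) \left(2 + \left(-11\right)^{2} - -33\right) = - 89 \left(2 + 121 + 33\right) = \left(-89\right) 156 = -13884$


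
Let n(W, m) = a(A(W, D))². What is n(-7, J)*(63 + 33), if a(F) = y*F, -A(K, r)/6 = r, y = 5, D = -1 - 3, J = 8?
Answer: 1382400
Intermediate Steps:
D = -4
A(K, r) = -6*r
a(F) = 5*F
n(W, m) = 14400 (n(W, m) = (5*(-6*(-4)))² = (5*24)² = 120² = 14400)
n(-7, J)*(63 + 33) = 14400*(63 + 33) = 14400*96 = 1382400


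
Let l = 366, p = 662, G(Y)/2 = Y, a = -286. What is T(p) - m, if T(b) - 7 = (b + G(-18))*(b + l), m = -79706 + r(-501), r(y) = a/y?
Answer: 362343455/501 ≈ 7.2324e+5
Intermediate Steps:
G(Y) = 2*Y
r(y) = -286/y
m = -39932420/501 (m = -79706 - 286/(-501) = -79706 - 286*(-1/501) = -79706 + 286/501 = -39932420/501 ≈ -79705.)
T(b) = 7 + (-36 + b)*(366 + b) (T(b) = 7 + (b + 2*(-18))*(b + 366) = 7 + (b - 36)*(366 + b) = 7 + (-36 + b)*(366 + b))
T(p) - m = (-13169 + 662² + 330*662) - 1*(-39932420/501) = (-13169 + 438244 + 218460) + 39932420/501 = 643535 + 39932420/501 = 362343455/501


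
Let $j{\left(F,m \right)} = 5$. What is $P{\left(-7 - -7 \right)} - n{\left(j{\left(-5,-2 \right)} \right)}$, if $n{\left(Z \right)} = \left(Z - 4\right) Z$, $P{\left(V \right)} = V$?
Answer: $-5$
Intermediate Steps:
$n{\left(Z \right)} = Z \left(-4 + Z\right)$ ($n{\left(Z \right)} = \left(-4 + Z\right) Z = Z \left(-4 + Z\right)$)
$P{\left(-7 - -7 \right)} - n{\left(j{\left(-5,-2 \right)} \right)} = \left(-7 - -7\right) - 5 \left(-4 + 5\right) = \left(-7 + 7\right) - 5 \cdot 1 = 0 - 5 = -5$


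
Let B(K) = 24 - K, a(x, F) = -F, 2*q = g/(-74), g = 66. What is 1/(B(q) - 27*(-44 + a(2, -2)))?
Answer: 74/85725 ≈ 0.00086323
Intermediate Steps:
q = -33/74 (q = (66/(-74))/2 = (66*(-1/74))/2 = (½)*(-33/37) = -33/74 ≈ -0.44595)
1/(B(q) - 27*(-44 + a(2, -2))) = 1/((24 - 1*(-33/74)) - 27*(-44 - 1*(-2))) = 1/((24 + 33/74) - 27*(-44 + 2)) = 1/(1809/74 - 27*(-42)) = 1/(1809/74 + 1134) = 1/(85725/74) = 74/85725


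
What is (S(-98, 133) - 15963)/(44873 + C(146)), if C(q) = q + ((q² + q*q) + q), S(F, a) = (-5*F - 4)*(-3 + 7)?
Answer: -14019/87797 ≈ -0.15968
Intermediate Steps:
S(F, a) = -16 - 20*F (S(F, a) = (-4 - 5*F)*4 = -16 - 20*F)
C(q) = 2*q + 2*q² (C(q) = q + ((q² + q²) + q) = q + (2*q² + q) = q + (q + 2*q²) = 2*q + 2*q²)
(S(-98, 133) - 15963)/(44873 + C(146)) = ((-16 - 20*(-98)) - 15963)/(44873 + 2*146*(1 + 146)) = ((-16 + 1960) - 15963)/(44873 + 2*146*147) = (1944 - 15963)/(44873 + 42924) = -14019/87797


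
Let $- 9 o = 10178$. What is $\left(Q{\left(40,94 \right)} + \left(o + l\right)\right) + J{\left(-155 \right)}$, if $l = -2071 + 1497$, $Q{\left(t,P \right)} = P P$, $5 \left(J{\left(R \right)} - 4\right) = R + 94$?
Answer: $\frac{320531}{45} \approx 7122.9$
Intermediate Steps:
$J{\left(R \right)} = \frac{114}{5} + \frac{R}{5}$ ($J{\left(R \right)} = 4 + \frac{R + 94}{5} = 4 + \frac{94 + R}{5} = 4 + \left(\frac{94}{5} + \frac{R}{5}\right) = \frac{114}{5} + \frac{R}{5}$)
$o = - \frac{10178}{9}$ ($o = \left(- \frac{1}{9}\right) 10178 = - \frac{10178}{9} \approx -1130.9$)
$Q{\left(t,P \right)} = P^{2}$
$l = -574$
$\left(Q{\left(40,94 \right)} + \left(o + l\right)\right) + J{\left(-155 \right)} = \left(94^{2} - \frac{15344}{9}\right) + \left(\frac{114}{5} + \frac{1}{5} \left(-155\right)\right) = \left(8836 - \frac{15344}{9}\right) + \left(\frac{114}{5} - 31\right) = \frac{64180}{9} - \frac{41}{5} = \frac{320531}{45}$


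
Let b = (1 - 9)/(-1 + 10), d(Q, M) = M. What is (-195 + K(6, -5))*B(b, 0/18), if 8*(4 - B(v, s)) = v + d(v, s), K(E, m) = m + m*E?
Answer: -8510/9 ≈ -945.56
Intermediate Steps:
K(E, m) = m + E*m
b = -8/9 ≈ -0.88889
B(v, s) = 4 - s/8 - v/8 (B(v, s) = 4 - (v + s)/8 = 4 - (s + v)/8 = 4 + (-s/8 - v/8) = 4 - s/8 - v/8)
(-195 + K(6, -5))*B(b, 0/18) = (-195 - 5*(1 + 6))*(4 - 0/18 - 1/8*(-8/9)) = (-195 - 5*7)*(4 - 0/18 + 1/9) = (-195 - 35)*(4 - 1/8*0 + 1/9) = -230*(4 + 0 + 1/9) = -230*37/9 = -8510/9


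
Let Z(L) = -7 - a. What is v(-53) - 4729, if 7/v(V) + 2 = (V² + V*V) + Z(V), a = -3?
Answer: -26539141/5612 ≈ -4729.0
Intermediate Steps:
Z(L) = -4 (Z(L) = -7 - 1*(-3) = -7 + 3 = -4)
v(V) = 7/(-6 + 2*V²) (v(V) = 7/(-2 + ((V² + V*V) - 4)) = 7/(-2 + ((V² + V²) - 4)) = 7/(-2 + (2*V² - 4)) = 7/(-2 + (-4 + 2*V²)) = 7/(-6 + 2*V²))
v(-53) - 4729 = 7/(2*(-3 + (-53)²)) - 4729 = 7/(2*(-3 + 2809)) - 4729 = (7/2)/2806 - 4729 = (7/2)*(1/2806) - 4729 = 7/5612 - 4729 = -26539141/5612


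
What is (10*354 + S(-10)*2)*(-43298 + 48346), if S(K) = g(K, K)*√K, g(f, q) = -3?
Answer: 17869920 - 30288*I*√10 ≈ 1.787e+7 - 95779.0*I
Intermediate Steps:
S(K) = -3*√K
(10*354 + S(-10)*2)*(-43298 + 48346) = (10*354 - 3*I*√10*2)*(-43298 + 48346) = (3540 - 3*I*√10*2)*5048 = (3540 - 6*I*√10)*5048 = 17869920 - 30288*I*√10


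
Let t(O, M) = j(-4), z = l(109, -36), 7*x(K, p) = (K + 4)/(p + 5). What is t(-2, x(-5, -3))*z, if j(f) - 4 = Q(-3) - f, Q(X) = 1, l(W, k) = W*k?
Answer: -35316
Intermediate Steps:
x(K, p) = (4 + K)/(7*(5 + p)) (x(K, p) = ((K + 4)/(p + 5))/7 = ((4 + K)/(5 + p))/7 = (4 + K)/(7*(5 + p)))
j(f) = 5 - f (j(f) = 4 + (1 - f) = 5 - f)
z = -3924 (z = 109*(-36) = -3924)
t(O, M) = 9 (t(O, M) = 5 - 1*(-4) = 5 + 4 = 9)
t(-2, x(-5, -3))*z = 9*(-3924) = -35316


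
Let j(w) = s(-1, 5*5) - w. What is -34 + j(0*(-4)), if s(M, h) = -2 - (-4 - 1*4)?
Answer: -28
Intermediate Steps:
s(M, h) = 6 (s(M, h) = -2 - (-4 - 4) = -2 - 1*(-8) = -2 + 8 = 6)
j(w) = 6 - w
-34 + j(0*(-4)) = -34 + (6 - 0*(-4)) = -34 + (6 - 1*0) = -34 + (6 + 0) = -34 + 6 = -28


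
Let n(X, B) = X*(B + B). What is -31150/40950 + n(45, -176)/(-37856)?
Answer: -3644/10647 ≈ -0.34226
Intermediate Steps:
n(X, B) = 2*B*X (n(X, B) = X*(2*B) = 2*B*X)
-31150/40950 + n(45, -176)/(-37856) = -31150/40950 + (2*(-176)*45)/(-37856) = -31150*1/40950 - 15840*(-1/37856) = -89/117 + 495/1183 = -3644/10647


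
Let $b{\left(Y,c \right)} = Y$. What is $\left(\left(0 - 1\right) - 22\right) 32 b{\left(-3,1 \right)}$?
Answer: $2208$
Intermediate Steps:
$\left(\left(0 - 1\right) - 22\right) 32 b{\left(-3,1 \right)} = \left(\left(0 - 1\right) - 22\right) 32 \left(-3\right) = \left(-1 - 22\right) 32 \left(-3\right) = \left(-23\right) 32 \left(-3\right) = \left(-736\right) \left(-3\right) = 2208$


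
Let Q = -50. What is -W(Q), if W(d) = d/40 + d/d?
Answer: ¼ ≈ 0.25000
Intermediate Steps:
W(d) = 1 + d/40 (W(d) = d*(1/40) + 1 = d/40 + 1 = 1 + d/40)
-W(Q) = -(1 + (1/40)*(-50)) = -(1 - 5/4) = -1*(-¼) = ¼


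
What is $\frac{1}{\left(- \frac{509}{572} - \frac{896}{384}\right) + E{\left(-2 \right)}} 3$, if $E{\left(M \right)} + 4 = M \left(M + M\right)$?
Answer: $\frac{5148}{1333} \approx 3.862$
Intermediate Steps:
$E{\left(M \right)} = -4 + 2 M^{2}$ ($E{\left(M \right)} = -4 + M \left(M + M\right) = -4 + M 2 M = -4 + 2 M^{2}$)
$\frac{1}{\left(- \frac{509}{572} - \frac{896}{384}\right) + E{\left(-2 \right)}} 3 = \frac{1}{\left(- \frac{509}{572} - \frac{896}{384}\right) - \left(4 - 2 \left(-2\right)^{2}\right)} 3 = \frac{1}{\left(\left(-509\right) \frac{1}{572} - \frac{7}{3}\right) + \left(-4 + 2 \cdot 4\right)} 3 = \frac{1}{\left(- \frac{509}{572} - \frac{7}{3}\right) + \left(-4 + 8\right)} 3 = \frac{1}{- \frac{5531}{1716} + 4} \cdot 3 = \frac{1}{\frac{1333}{1716}} \cdot 3 = \frac{1716}{1333} \cdot 3 = \frac{5148}{1333}$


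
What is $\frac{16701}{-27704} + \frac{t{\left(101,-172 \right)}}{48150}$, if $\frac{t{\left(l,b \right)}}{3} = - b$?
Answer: $- \frac{131642981}{222324600} \approx -0.59212$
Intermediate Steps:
$t{\left(l,b \right)} = - 3 b$ ($t{\left(l,b \right)} = 3 \left(- b\right) = - 3 b$)
$\frac{16701}{-27704} + \frac{t{\left(101,-172 \right)}}{48150} = \frac{16701}{-27704} + \frac{\left(-3\right) \left(-172\right)}{48150} = 16701 \left(- \frac{1}{27704}\right) + 516 \cdot \frac{1}{48150} = - \frac{16701}{27704} + \frac{86}{8025} = - \frac{131642981}{222324600}$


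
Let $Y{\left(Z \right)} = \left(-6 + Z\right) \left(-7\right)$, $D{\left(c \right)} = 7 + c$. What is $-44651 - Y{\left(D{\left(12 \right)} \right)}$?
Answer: $-44560$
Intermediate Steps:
$Y{\left(Z \right)} = 42 - 7 Z$
$-44651 - Y{\left(D{\left(12 \right)} \right)} = -44651 - \left(42 - 7 \left(7 + 12\right)\right) = -44651 - \left(42 - 133\right) = -44651 - -91 = -44651 + 91 = -44560$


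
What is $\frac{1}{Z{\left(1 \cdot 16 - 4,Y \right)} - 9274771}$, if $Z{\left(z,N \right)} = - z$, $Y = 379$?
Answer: $- \frac{1}{9274783} \approx -1.0782 \cdot 10^{-7}$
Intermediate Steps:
$\frac{1}{Z{\left(1 \cdot 16 - 4,Y \right)} - 9274771} = \frac{1}{- (1 \cdot 16 - 4) - 9274771} = \frac{1}{- (16 - 4) - 9274771} = \frac{1}{\left(-1\right) 12 - 9274771} = \frac{1}{-12 - 9274771} = \frac{1}{-9274783} = - \frac{1}{9274783}$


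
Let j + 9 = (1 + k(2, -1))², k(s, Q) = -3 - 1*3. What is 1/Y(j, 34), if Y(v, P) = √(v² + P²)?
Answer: √353/706 ≈ 0.026612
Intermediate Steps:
k(s, Q) = -6 (k(s, Q) = -3 - 3 = -6)
j = 16 (j = -9 + (1 - 6)² = -9 + (-5)² = -9 + 25 = 16)
Y(v, P) = √(P² + v²)
1/Y(j, 34) = 1/(√(34² + 16²)) = 1/(√(1156 + 256)) = 1/(√1412) = 1/(2*√353) = √353/706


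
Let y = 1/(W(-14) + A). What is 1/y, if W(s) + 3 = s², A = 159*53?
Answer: 8620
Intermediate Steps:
A = 8427
W(s) = -3 + s²
y = 1/8620 (y = 1/((-3 + (-14)²) + 8427) = 1/((-3 + 196) + 8427) = 1/(193 + 8427) = 1/8620 ≈ 0.00011601)
1/y = 1/(1/8620) = 8620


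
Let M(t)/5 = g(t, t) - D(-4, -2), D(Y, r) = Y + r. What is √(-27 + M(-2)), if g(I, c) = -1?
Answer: I*√2 ≈ 1.4142*I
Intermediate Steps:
M(t) = 25 (M(t) = 5*(-1 - (-4 - 2)) = 5*(-1 - 1*(-6)) = 5*(-1 + 6) = 5*5 = 25)
√(-27 + M(-2)) = √(-27 + 25) = √(-2) = I*√2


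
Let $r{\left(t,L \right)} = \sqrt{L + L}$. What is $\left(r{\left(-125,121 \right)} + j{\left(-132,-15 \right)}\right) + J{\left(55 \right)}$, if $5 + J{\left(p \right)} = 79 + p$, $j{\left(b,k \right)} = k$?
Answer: $114 + 11 \sqrt{2} \approx 129.56$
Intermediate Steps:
$J{\left(p \right)} = 74 + p$ ($J{\left(p \right)} = -5 + \left(79 + p\right) = 74 + p$)
$r{\left(t,L \right)} = \sqrt{2} \sqrt{L}$ ($r{\left(t,L \right)} = \sqrt{2 L} = \sqrt{2} \sqrt{L}$)
$\left(r{\left(-125,121 \right)} + j{\left(-132,-15 \right)}\right) + J{\left(55 \right)} = \left(\sqrt{2} \sqrt{121} - 15\right) + \left(74 + 55\right) = \left(\sqrt{2} \cdot 11 - 15\right) + 129 = \left(11 \sqrt{2} - 15\right) + 129 = \left(-15 + 11 \sqrt{2}\right) + 129 = 114 + 11 \sqrt{2}$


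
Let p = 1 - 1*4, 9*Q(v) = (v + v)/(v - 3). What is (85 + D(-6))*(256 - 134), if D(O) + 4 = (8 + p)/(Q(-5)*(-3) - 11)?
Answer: 1346514/137 ≈ 9828.6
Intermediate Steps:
Q(v) = 2*v/(9*(-3 + v)) (Q(v) = ((v + v)/(v - 3))/9 = ((2*v)/(-3 + v))/9 = (2*v/(-3 + v))/9 = 2*v/(9*(-3 + v)))
p = -3 (p = 1 - 4 = -3)
D(O) = -608/137 (D(O) = -4 + (8 - 3)/(((2/9)*(-5)/(-3 - 5))*(-3) - 11) = -4 + 5/(((2/9)*(-5)/(-8))*(-3) - 11) = -4 + 5/(((2/9)*(-5)*(-⅛))*(-3) - 11) = -4 + 5/((5/36)*(-3) - 11) = -4 + 5/(-5/12 - 11) = -4 + 5/(-137/12) = -4 + 5*(-12/137) = -4 - 60/137 = -608/137)
(85 + D(-6))*(256 - 134) = (85 - 608/137)*(256 - 134) = (11037/137)*122 = 1346514/137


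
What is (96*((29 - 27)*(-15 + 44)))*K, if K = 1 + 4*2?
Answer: 50112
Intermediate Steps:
K = 9 (K = 1 + 8 = 9)
(96*((29 - 27)*(-15 + 44)))*K = (96*((29 - 27)*(-15 + 44)))*9 = (96*(2*29))*9 = (96*58)*9 = 5568*9 = 50112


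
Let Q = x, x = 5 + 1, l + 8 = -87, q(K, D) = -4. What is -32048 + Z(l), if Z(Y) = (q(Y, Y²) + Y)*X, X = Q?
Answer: -32642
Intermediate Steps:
l = -95 (l = -8 - 87 = -95)
x = 6
Q = 6
X = 6
Z(Y) = -24 + 6*Y (Z(Y) = (-4 + Y)*6 = -24 + 6*Y)
-32048 + Z(l) = -32048 + (-24 + 6*(-95)) = -32048 + (-24 - 570) = -32048 - 594 = -32642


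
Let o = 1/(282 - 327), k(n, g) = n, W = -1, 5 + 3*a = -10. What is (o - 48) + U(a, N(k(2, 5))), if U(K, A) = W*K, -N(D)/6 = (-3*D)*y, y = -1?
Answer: -1936/45 ≈ -43.022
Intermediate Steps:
a = -5 (a = -5/3 + (1/3)*(-10) = -5/3 - 10/3 = -5)
N(D) = -18*D (N(D) = -6*(-3*D)*(-1) = -18*D)
U(K, A) = -K
o = -1/45 (o = 1/(-45) = -1/45 ≈ -0.022222)
(o - 48) + U(a, N(k(2, 5))) = (-1/45 - 48) - 1*(-5) = -2161/45 + 5 = -1936/45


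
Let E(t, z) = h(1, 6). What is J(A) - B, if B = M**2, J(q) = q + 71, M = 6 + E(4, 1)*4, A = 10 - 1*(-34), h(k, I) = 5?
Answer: -561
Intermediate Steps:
E(t, z) = 5
A = 44 (A = 10 + 34 = 44)
M = 26 (M = 6 + 5*4 = 6 + 20 = 26)
J(q) = 71 + q
B = 676 (B = 26**2 = 676)
J(A) - B = (71 + 44) - 1*676 = 115 - 676 = -561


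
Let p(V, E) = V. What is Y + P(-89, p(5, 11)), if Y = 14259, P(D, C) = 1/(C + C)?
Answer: 142591/10 ≈ 14259.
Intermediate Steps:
P(D, C) = 1/(2*C)
Y + P(-89, p(5, 11)) = 14259 + (½)/5 = 14259 + (½)*(⅕) = 14259 + ⅒ = 142591/10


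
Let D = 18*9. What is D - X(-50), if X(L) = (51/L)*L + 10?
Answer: 101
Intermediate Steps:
D = 162
X(L) = 61 (X(L) = 51 + 10 = 61)
D - X(-50) = 162 - 1*61 = 162 - 61 = 101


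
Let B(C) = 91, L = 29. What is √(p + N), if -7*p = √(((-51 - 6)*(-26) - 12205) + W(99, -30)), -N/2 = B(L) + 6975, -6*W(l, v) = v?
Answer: √(-692468 - 7*I*√10718)/7 ≈ 0.062205 - 118.88*I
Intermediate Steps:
W(l, v) = -v/6
N = -14132 (N = -2*(91 + 6975) = -2*7066 = -14132)
p = -I*√10718/7 (p = -√(((-51 - 6)*(-26) - 12205) - ⅙*(-30))/7 = -√((-57*(-26) - 12205) + 5)/7 = -√((1482 - 12205) + 5)/7 = -√(-10723 + 5)/7 = -I*√10718/7 ≈ -14.79*I)
√(p + N) = √(-I*√10718/7 - 14132) = √(-14132 - I*√10718/7)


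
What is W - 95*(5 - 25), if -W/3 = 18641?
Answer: -54023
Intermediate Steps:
W = -55923 (W = -3*18641 = -55923)
W - 95*(5 - 25) = -55923 - 95*(5 - 25) = -55923 - 95*(-20) = -55923 - 1*(-1900) = -55923 + 1900 = -54023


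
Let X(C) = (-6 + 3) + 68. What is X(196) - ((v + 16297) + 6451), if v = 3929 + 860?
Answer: -27472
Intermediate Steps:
v = 4789
X(C) = 65 (X(C) = -3 + 68 = 65)
X(196) - ((v + 16297) + 6451) = 65 - ((4789 + 16297) + 6451) = 65 - (21086 + 6451) = 65 - 1*27537 = 65 - 27537 = -27472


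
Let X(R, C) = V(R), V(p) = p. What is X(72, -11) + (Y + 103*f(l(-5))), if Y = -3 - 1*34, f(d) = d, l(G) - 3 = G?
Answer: -171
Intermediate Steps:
X(R, C) = R
l(G) = 3 + G
Y = -37 (Y = -3 - 34 = -37)
X(72, -11) + (Y + 103*f(l(-5))) = 72 + (-37 + 103*(3 - 5)) = 72 + (-37 + 103*(-2)) = 72 + (-37 - 206) = 72 - 243 = -171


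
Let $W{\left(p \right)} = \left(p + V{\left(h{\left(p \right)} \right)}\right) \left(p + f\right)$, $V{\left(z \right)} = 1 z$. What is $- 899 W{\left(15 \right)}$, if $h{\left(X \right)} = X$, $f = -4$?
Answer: $-296670$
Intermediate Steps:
$V{\left(z \right)} = z$
$W{\left(p \right)} = 2 p \left(-4 + p\right)$ ($W{\left(p \right)} = \left(p + p\right) \left(p - 4\right) = 2 p \left(-4 + p\right)$)
$- 899 W{\left(15 \right)} = - 899 \cdot 2 \cdot 15 \left(-4 + 15\right) = - 899 \cdot 2 \cdot 15 \cdot 11 = \left(-899\right) 330 = -296670$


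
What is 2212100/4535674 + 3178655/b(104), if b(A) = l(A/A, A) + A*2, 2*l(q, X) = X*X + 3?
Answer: 262359442004/463257249 ≈ 566.34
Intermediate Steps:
l(q, X) = 3/2 + X²/2 (l(q, X) = (X*X + 3)/2 = (X² + 3)/2 = (3 + X²)/2 = 3/2 + X²/2)
b(A) = 3/2 + A²/2 + 2*A (b(A) = (3/2 + A²/2) + A*2 = (3/2 + A²/2) + 2*A = 3/2 + A²/2 + 2*A)
2212100/4535674 + 3178655/b(104) = 2212100/4535674 + 3178655/(3/2 + (½)*104² + 2*104) = 2212100*(1/4535674) + 3178655/(3/2 + (½)*10816 + 208) = 100550/206167 + 3178655/(3/2 + 5408 + 208) = 100550/206167 + 3178655/(11235/2) = 100550/206167 + 3178655*(2/11235) = 100550/206167 + 1271462/2247 = 262359442004/463257249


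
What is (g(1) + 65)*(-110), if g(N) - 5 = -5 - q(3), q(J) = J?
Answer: -6820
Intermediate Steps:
g(N) = -3 (g(N) = 5 + (-5 - 1*3) = 5 + (-5 - 3) = 5 - 8 = -3)
(g(1) + 65)*(-110) = (-3 + 65)*(-110) = 62*(-110) = -6820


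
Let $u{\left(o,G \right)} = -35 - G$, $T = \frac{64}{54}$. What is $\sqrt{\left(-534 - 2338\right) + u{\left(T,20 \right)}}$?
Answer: $i \sqrt{2927} \approx 54.102 i$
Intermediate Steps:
$T = \frac{32}{27}$ ($T = 64 \cdot \frac{1}{54} = \frac{32}{27} \approx 1.1852$)
$\sqrt{\left(-534 - 2338\right) + u{\left(T,20 \right)}} = \sqrt{\left(-534 - 2338\right) - 55} = \sqrt{-2872 - 55} = \sqrt{-2927} = i \sqrt{2927}$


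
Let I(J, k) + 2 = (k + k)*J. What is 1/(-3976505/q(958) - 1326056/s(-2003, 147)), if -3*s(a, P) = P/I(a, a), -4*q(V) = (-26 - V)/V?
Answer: 861/186951842634479 ≈ 4.6055e-12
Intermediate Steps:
I(J, k) = -2 + 2*J*k (I(J, k) = -2 + (k + k)*J = -2 + (2*k)*J = -2 + 2*J*k)
q(V) = -(-26 - V)/(4*V)
s(a, P) = -P/(3*(-2 + 2*a²)) (s(a, P) = -P/(3*(-2 + 2*a*a)) = -P/(3*(-2 + 2*a²)))
1/(-3976505/q(958) - 1326056/s(-2003, 147)) = 1/(-3976505*3832/(26 + 958) - 1326056/((-1*147/(-6 + 6*(-2003)²)))) = 1/(-3976505/((¼)*(1/958)*984) - 1326056/((-1*147/(-6 + 6*4012009)))) = 1/(-3976505/123/479 - 1326056/((-1*147/(-6 + 24072054)))) = 1/(-3976505*479/123 - 1326056/((-1*147/24072048))) = 1/(-1904745895/123 - 1326056/((-1*147*1/24072048))) = 1/(-1904745895/123 - 1326056/(-7/1146288)) = 1/(-1904745895/123 - 1326056*(-1146288/7)) = 1/(-1904745895/123 + 1520042080128/7) = 1/(186951842634479/861) = 861/186951842634479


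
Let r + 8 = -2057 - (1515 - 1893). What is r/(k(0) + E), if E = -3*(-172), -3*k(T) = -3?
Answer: -1687/517 ≈ -3.2631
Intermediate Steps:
k(T) = 1 (k(T) = -⅓*(-3) = 1)
E = 516
r = -1687 (r = -8 + (-2057 - (1515 - 1893)) = -8 + (-2057 - 1*(-378)) = -8 + (-2057 + 378) = -8 - 1679 = -1687)
r/(k(0) + E) = -1687/(1 + 516) = -1687/517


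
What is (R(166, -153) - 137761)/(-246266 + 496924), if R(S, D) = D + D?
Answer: -138067/250658 ≈ -0.55082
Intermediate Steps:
R(S, D) = 2*D
(R(166, -153) - 137761)/(-246266 + 496924) = (2*(-153) - 137761)/(-246266 + 496924) = (-306 - 137761)/250658 = -138067*1/250658 = -138067/250658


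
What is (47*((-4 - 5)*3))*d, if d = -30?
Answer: 38070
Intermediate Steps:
(47*((-4 - 5)*3))*d = (47*((-4 - 5)*3))*(-30) = (47*(-9*3))*(-30) = (47*(-27))*(-30) = -1269*(-30) = 38070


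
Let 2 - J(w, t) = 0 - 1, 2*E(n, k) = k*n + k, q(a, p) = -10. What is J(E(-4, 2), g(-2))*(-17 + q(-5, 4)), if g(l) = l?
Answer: -81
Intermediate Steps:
E(n, k) = k/2 + k*n/2 (E(n, k) = (k*n + k)/2 = (k + k*n)/2 = k/2 + k*n/2)
J(w, t) = 3 (J(w, t) = 2 - (0 - 1) = 2 - 1*(-1) = 2 + 1 = 3)
J(E(-4, 2), g(-2))*(-17 + q(-5, 4)) = 3*(-17 - 10) = 3*(-27) = -81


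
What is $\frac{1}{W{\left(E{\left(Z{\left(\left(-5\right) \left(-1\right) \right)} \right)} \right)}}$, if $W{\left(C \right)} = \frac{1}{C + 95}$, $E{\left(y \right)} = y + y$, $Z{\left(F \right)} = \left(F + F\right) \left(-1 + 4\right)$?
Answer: $155$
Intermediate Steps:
$Z{\left(F \right)} = 6 F$ ($Z{\left(F \right)} = 2 F 3 = 6 F$)
$E{\left(y \right)} = 2 y$
$W{\left(C \right)} = \frac{1}{95 + C}$
$\frac{1}{W{\left(E{\left(Z{\left(\left(-5\right) \left(-1\right) \right)} \right)} \right)}} = \frac{1}{\frac{1}{95 + 2 \cdot 6 \left(\left(-5\right) \left(-1\right)\right)}} = \frac{1}{\frac{1}{95 + 2 \cdot 6 \cdot 5}} = \frac{1}{\frac{1}{95 + 2 \cdot 30}} = \frac{1}{\frac{1}{95 + 60}} = \frac{1}{\frac{1}{155}} = 155$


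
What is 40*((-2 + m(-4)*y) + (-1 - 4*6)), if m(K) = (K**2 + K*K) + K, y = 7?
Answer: 6760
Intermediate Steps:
m(K) = K + 2*K**2 (m(K) = (K**2 + K**2) + K = 2*K**2 + K = K + 2*K**2)
40*((-2 + m(-4)*y) + (-1 - 4*6)) = 40*((-2 - 4*(1 + 2*(-4))*7) + (-1 - 4*6)) = 40*((-2 - 4*(1 - 8)*7) + (-1 - 24)) = 40*((-2 - 4*(-7)*7) - 25) = 40*((-2 + 28*7) - 25) = 40*((-2 + 196) - 25) = 40*(194 - 25) = 40*169 = 6760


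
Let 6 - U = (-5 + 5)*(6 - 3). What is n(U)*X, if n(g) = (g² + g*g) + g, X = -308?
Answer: -24024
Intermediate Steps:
U = 6 (U = 6 - (-5 + 5)*(6 - 3) = 6 - 0*3 = 6 - 1*0 = 6 + 0 = 6)
n(g) = g + 2*g² (n(g) = (g² + g²) + g = 2*g² + g = g + 2*g²)
n(U)*X = (6*(1 + 2*6))*(-308) = (6*(1 + 12))*(-308) = (6*13)*(-308) = 78*(-308) = -24024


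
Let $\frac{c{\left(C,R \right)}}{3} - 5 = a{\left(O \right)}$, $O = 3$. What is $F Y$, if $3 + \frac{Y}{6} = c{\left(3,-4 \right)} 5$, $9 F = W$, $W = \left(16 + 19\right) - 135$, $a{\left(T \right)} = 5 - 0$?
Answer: $-9800$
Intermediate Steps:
$a{\left(T \right)} = 5$ ($a{\left(T \right)} = 5 + 0 = 5$)
$c{\left(C,R \right)} = 30$ ($c{\left(C,R \right)} = 15 + 3 \cdot 5 = 15 + 15 = 30$)
$W = -100$ ($W = 35 - 135 = -100$)
$F = - \frac{100}{9}$ ($F = \frac{1}{9} \left(-100\right) = - \frac{100}{9} \approx -11.111$)
$Y = 882$ ($Y = -18 + 6 \cdot 30 \cdot 5 = -18 + 6 \cdot 150 = -18 + 900 = 882$)
$F Y = \left(- \frac{100}{9}\right) 882 = -9800$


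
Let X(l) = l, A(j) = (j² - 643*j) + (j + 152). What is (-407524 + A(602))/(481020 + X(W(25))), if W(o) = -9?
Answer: -431452/481011 ≈ -0.89697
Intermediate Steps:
A(j) = 152 + j² - 642*j (A(j) = (j² - 643*j) + (152 + j) = 152 + j² - 642*j)
(-407524 + A(602))/(481020 + X(W(25))) = (-407524 + (152 + 602² - 642*602))/(481020 - 9) = (-407524 + (152 + 362404 - 386484))/481011 = (-407524 - 23928)*(1/481011) = -431452*1/481011 = -431452/481011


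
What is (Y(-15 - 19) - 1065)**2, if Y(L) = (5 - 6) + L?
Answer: 1210000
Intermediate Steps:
Y(L) = -1 + L
(Y(-15 - 19) - 1065)**2 = ((-1 + (-15 - 19)) - 1065)**2 = ((-1 - 34) - 1065)**2 = (-35 - 1065)**2 = (-1100)**2 = 1210000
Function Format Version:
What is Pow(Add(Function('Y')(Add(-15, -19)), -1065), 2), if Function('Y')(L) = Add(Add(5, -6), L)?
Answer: 1210000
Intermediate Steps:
Function('Y')(L) = Add(-1, L)
Pow(Add(Function('Y')(Add(-15, -19)), -1065), 2) = Pow(Add(Add(-1, Add(-15, -19)), -1065), 2) = Pow(Add(Add(-1, -34), -1065), 2) = Pow(Add(-35, -1065), 2) = Pow(-1100, 2) = 1210000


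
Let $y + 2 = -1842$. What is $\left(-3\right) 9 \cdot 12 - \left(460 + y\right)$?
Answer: $1060$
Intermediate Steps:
$y = -1844$ ($y = -2 - 1842 = -1844$)
$\left(-3\right) 9 \cdot 12 - \left(460 + y\right) = \left(-3\right) 9 \cdot 12 - -1384 = \left(-27\right) 12 + \left(-460 + 1844\right) = -324 + 1384 = 1060$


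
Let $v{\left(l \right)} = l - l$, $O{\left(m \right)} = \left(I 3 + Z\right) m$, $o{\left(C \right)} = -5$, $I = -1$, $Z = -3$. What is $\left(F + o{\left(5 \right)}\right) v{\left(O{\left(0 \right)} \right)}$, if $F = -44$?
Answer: $0$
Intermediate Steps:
$O{\left(m \right)} = - 6 m$ ($O{\left(m \right)} = \left(\left(-1\right) 3 - 3\right) m = \left(-3 - 3\right) m = - 6 m$)
$v{\left(l \right)} = 0$
$\left(F + o{\left(5 \right)}\right) v{\left(O{\left(0 \right)} \right)} = \left(-44 - 5\right) 0 = \left(-49\right) 0 = 0$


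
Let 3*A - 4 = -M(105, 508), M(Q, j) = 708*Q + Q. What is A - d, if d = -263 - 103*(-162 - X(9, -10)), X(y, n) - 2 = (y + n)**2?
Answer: -124637/3 ≈ -41546.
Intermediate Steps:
X(y, n) = 2 + (n + y)**2 (X(y, n) = 2 + (y + n)**2 = 2 + (n + y)**2)
M(Q, j) = 709*Q
d = 16732 (d = -263 - 103*(-162 - (2 + (-10 + 9)**2)) = -263 - 103*(-162 - (2 + (-1)**2)) = -263 - 103*(-162 - (2 + 1)) = -263 - 103*(-162 - 1*3) = -263 - 103*(-162 - 3) = -263 - 103*(-165) = -263 + 16995 = 16732)
A = -74441/3 (A = 4/3 + (-709*105)/3 = 4/3 + (-1*74445)/3 = 4/3 + (1/3)*(-74445) = 4/3 - 24815 = -74441/3 ≈ -24814.)
A - d = -74441/3 - 1*16732 = -74441/3 - 16732 = -124637/3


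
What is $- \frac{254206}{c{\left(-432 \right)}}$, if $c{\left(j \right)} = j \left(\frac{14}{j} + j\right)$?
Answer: $- \frac{127103}{93319} \approx -1.362$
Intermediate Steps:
$c{\left(j \right)} = j \left(j + \frac{14}{j}\right)$
$- \frac{254206}{c{\left(-432 \right)}} = - \frac{254206}{14 + \left(-432\right)^{2}} = - \frac{254206}{14 + 186624} = - \frac{254206}{186638} = \left(-254206\right) \frac{1}{186638} = - \frac{127103}{93319}$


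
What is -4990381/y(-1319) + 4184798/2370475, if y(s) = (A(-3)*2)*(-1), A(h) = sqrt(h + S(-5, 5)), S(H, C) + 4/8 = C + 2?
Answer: 4184798/2370475 + 4990381*sqrt(14)/14 ≈ 1.3337e+6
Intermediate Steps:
S(H, C) = 3/2 + C (S(H, C) = -1/2 + (C + 2) = -1/2 + (2 + C) = 3/2 + C)
A(h) = sqrt(13/2 + h) (A(h) = sqrt(h + (3/2 + 5)) = sqrt(h + 13/2) = sqrt(13/2 + h))
y(s) = -sqrt(14) (y(s) = ((sqrt(26 + 4*(-3))/2)*2)*(-1) = ((sqrt(26 - 12)/2)*2)*(-1) = ((sqrt(14)/2)*2)*(-1) = sqrt(14)*(-1) = -sqrt(14))
-4990381/y(-1319) + 4184798/2370475 = -4990381*(-sqrt(14)/14) + 4184798/2370475 = -(-4990381)*sqrt(14)/14 + 4184798*(1/2370475) = 4990381*sqrt(14)/14 + 4184798/2370475 = 4184798/2370475 + 4990381*sqrt(14)/14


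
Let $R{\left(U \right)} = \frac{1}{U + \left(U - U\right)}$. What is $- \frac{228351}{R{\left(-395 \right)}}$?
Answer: $90198645$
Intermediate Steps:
$R{\left(U \right)} = \frac{1}{U}$ ($R{\left(U \right)} = \frac{1}{U + 0} = \frac{1}{U}$)
$- \frac{228351}{R{\left(-395 \right)}} = - \frac{228351}{\frac{1}{-395}} = - \frac{228351}{- \frac{1}{395}} = \left(-228351\right) \left(-395\right) = 90198645$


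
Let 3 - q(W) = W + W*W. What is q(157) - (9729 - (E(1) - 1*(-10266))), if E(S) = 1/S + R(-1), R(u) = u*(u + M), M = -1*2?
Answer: -24262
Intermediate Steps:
M = -2
q(W) = 3 - W - W**2 (q(W) = 3 - (W + W*W) = 3 - (W + W**2) = 3 + (-W - W**2) = 3 - W - W**2)
R(u) = u*(-2 + u) (R(u) = u*(u - 2) = u*(-2 + u))
E(S) = 3 + 1/S (E(S) = 1/S - (-2 - 1) = 1/S - 1*(-3) = 1/S + 3 = 3 + 1/S)
q(157) - (9729 - (E(1) - 1*(-10266))) = (3 - 1*157 - 1*157**2) - (9729 - ((3 + 1/1) - 1*(-10266))) = (3 - 157 - 1*24649) - (9729 - ((3 + 1) + 10266)) = (3 - 157 - 24649) - (9729 - (4 + 10266)) = -24803 - (9729 - 1*10270) = -24803 - (9729 - 10270) = -24803 - 1*(-541) = -24803 + 541 = -24262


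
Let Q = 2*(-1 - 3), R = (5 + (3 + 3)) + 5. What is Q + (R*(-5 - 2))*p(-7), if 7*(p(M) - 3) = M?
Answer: -232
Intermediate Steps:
p(M) = 3 + M/7
R = 16 (R = (5 + 6) + 5 = 11 + 5 = 16)
Q = -8 (Q = 2*(-4) = -8)
Q + (R*(-5 - 2))*p(-7) = -8 + (16*(-5 - 2))*(3 + (1/7)*(-7)) = -8 + (16*(-7))*(3 - 1) = -8 - 112*2 = -8 - 224 = -232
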